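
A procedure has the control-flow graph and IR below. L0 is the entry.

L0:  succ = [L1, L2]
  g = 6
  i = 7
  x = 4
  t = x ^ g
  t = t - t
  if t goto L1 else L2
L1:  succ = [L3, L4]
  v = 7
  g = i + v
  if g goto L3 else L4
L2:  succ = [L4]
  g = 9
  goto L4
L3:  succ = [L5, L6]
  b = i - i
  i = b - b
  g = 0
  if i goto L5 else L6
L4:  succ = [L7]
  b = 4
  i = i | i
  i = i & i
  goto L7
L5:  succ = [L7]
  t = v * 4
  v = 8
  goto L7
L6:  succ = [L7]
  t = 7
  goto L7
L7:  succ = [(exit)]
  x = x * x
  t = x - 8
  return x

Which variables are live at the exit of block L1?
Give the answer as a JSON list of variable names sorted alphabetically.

Answer: ["i", "v", "x"]

Analysis:
Block summaries:
  L0: {g,i,t,x} / ∅
  L1: {g,v} / {i}
  L2: {g} / ∅
  L3: {b,g,i} / {i}
  L4: {b,i} / {i}
  L5: {t,v} / {v}
  L6: {t} / ∅
  L7: {t,x} / {x}

Live sets:
  L0 li=∅ lo={i,x}
  L1 li={i,x} lo={i,v,x}
  L2 li={i,x} lo={i,x}
  L3 li={i,v,x} lo={v,x}
  L4 li={i,x} lo={x}
  L5 li={v,x} lo={x}
  L6 li={x} lo={x}
  L7 li={x} lo=∅

live-out(L1) = ["i", "v", "x"]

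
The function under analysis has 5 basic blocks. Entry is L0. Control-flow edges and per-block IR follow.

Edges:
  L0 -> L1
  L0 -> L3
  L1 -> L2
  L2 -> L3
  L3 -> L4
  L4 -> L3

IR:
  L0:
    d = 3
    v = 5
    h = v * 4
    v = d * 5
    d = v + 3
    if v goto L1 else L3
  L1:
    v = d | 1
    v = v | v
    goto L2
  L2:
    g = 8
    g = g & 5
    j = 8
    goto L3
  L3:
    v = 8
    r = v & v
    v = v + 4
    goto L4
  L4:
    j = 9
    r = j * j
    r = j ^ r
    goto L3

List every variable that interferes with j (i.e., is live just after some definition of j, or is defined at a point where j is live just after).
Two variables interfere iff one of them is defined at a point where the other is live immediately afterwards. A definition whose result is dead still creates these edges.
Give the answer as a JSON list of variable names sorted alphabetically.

Block summaries:
  L0: {d,h,v} / ∅
  L1: {v} / {d}
  L2: {g,j} / ∅
  L3: {r,v} / ∅
  L4: {j,r} / ∅

Backward fixpoint:
  L0 li=∅ lo={d}
  L1 li={d} lo=∅
  L2 li=∅ lo=∅
  L3 li=∅ lo=∅
  L4 li=∅ lo=∅

Conflict graph:
  d: {h,v}
  g: ∅
  h: {d}
  j: {r}
  r: {j,v}
  v: {d,r}

N(j) = ["r"]

Answer: ["r"]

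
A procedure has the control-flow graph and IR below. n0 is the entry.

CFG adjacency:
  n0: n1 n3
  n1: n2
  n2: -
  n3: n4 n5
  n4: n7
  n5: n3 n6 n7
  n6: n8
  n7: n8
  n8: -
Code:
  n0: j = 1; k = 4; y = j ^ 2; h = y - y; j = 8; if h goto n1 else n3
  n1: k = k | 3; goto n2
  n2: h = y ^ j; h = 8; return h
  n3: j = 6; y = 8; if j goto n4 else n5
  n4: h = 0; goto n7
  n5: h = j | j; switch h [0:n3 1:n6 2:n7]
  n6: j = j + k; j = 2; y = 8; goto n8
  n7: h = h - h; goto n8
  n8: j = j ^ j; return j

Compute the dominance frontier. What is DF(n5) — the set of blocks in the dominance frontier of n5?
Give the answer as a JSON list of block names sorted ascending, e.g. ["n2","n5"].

Answer: ["n3", "n7", "n8"]

Derivation:
idom tree: n1←n0 n2←n1 n3←n0 n4←n3 n5←n3 n6←n5 n7←n3 n8←n3
Join-block Dom:
  n3: preds {n0,n5}: {n0} ∩ {n0,n3,n5} = {n0}; idom=n0
  n7: preds {n4,n5}: {n0,n3,n4} ∩ {n0,n3,n5} = {n0,n3}; idom=n3
  n8: preds {n6,n7}: {n0,n3,n5,n6} ∩ {n0,n3,n7} = {n0,n3}; idom=n3

DF derivation:
  n3←n0: walk · to n0
  n3←n5: walk n5→n3 to n0
  n7←n4: walk n4 to n3
  n7←n5: walk n5 to n3
  n8←n6: walk n6→n5 to n3
  n8←n7: walk n7 to n3
  n0 → ∅
  n1 → ∅
  n2 → ∅
  n3 → {n3}
  n4 → {n7}
  n5 → {n3,n7,n8}
  n6 → {n8}
  n7 → {n8}
  n8 → ∅

DF(n5) = ["n3", "n7", "n8"]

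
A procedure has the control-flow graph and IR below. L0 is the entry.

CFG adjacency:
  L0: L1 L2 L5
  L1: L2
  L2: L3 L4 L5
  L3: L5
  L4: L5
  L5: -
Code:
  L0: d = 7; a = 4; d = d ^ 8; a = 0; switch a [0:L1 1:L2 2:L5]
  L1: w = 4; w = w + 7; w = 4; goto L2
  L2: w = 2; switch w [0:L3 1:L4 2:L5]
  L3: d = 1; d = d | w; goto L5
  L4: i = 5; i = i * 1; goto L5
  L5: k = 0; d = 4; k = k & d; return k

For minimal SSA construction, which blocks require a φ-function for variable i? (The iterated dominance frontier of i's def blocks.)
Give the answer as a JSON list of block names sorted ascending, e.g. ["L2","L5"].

idom tree: L1←L0 L2←L0 L3←L2 L4←L2 L5←L0
Dom at joins:
  L2: preds {L0,L1}: {L0} ∩ {L0,L1} = {L0}; idom=L0
  L5: preds {L0,L2,L3,L4}: {L0} ∩ {L0,L2} ∩ {L0,L2,L3} ∩ {L0,L2,L4} = {L0}; idom=L0

DF derivation:
  L2←L0: walk · to L0
  L2←L1: walk L1 to L0
  L5←L0: walk · to L0
  L5←L2: walk L2 to L0
  L5←L3: walk L3→L2 to L0
  L5←L4: walk L4→L2 to L0
  L0 → ∅
  L1 → {L2}
  L2 → {L5}
  L3 → {L5}
  L4 → {L5}
  L5 → ∅

φ for i: defs {L4}
  DF⁺ = {L5}

Answer: ["L5"]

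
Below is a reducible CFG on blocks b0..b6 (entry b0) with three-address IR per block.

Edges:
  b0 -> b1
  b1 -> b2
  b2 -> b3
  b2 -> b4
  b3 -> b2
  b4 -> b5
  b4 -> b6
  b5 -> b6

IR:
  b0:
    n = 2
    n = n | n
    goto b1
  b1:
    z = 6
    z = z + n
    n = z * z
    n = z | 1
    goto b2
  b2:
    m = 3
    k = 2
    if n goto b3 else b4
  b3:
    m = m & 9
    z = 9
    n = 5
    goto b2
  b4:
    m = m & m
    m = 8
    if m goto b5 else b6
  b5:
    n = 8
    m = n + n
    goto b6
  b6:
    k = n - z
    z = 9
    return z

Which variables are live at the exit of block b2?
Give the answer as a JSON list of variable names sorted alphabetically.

Answer: ["m", "n", "z"]

Working:
def/use:
  b0: def={n} ue=∅
  b1: def={n,z} ue={n}
  b2: def={k,m} ue={n}
  b3: def={m,n,z} ue={m}
  b4: def={m} ue={m}
  b5: def={m,n} ue=∅
  b6: def={k,z} ue={n,z}

Live sets:
  b0 li=∅ lo={n}
  b1 li={n} lo={n,z}
  b2 li={n,z} lo={m,n,z}
  b3 li={m} lo={n,z}
  b4 li={m,n,z} lo={n,z}
  b5 li={z} lo={n,z}
  b6 li={n,z} lo=∅

live-out(b2) = ["m", "n", "z"]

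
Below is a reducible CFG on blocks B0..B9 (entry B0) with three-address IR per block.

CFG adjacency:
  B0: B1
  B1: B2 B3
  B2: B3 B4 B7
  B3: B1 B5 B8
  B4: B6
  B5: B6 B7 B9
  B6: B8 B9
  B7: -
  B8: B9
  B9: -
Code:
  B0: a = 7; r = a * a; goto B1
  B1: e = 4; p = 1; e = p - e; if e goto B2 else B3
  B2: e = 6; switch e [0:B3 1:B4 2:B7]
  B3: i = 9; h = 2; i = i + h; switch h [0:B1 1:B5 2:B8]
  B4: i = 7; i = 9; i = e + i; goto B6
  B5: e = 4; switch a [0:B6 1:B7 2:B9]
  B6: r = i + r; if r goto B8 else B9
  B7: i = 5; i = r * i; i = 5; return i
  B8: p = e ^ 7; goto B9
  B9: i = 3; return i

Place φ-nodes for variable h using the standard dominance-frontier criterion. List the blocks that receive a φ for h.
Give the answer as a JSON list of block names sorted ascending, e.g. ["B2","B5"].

idom tree: B1←B0 B2←B1 B3←B1 B4←B2 B5←B3 B6←B1 B7←B1 B8←B1 B9←B1
Join-block Dom:
  B1: preds {B0,B3}: {B0} ∩ {B0,B1,B3} = {B0}; idom=B0
  B3: preds {B1,B2}: {B0,B1} ∩ {B0,B1,B2} = {B0,B1}; idom=B1
  B6: preds {B4,B5}: {B0,B1,B2,B4} ∩ {B0,B1,B3,B5} = {B0,B1}; idom=B1
  B7: preds {B2,B5}: {B0,B1,B2} ∩ {B0,B1,B3,B5} = {B0,B1}; idom=B1
  B8: preds {B3,B6}: {B0,B1,B3} ∩ {B0,B1,B6} = {B0,B1}; idom=B1
  B9: preds {B5,B6,B8}: {B0,B1,B3,B5} ∩ {B0,B1,B6} ∩ {B0,B1,B8} = {B0,B1}; idom=B1

DF walk-up:
  B1←B0: walk · to B0
  B1←B3: walk B3→B1 to B0
  B3←B1: walk · to B1
  B3←B2: walk B2 to B1
  B6←B4: walk B4→B2 to B1
  B6←B5: walk B5→B3 to B1
  B7←B2: walk B2 to B1
  B7←B5: walk B5→B3 to B1
  B8←B3: walk B3 to B1
  B8←B6: walk B6 to B1
  B9←B5: walk B5→B3 to B1
  B9←B6: walk B6 to B1
  B9←B8: walk B8 to B1
  B0: DF=∅
  B1: DF={B1}
  B2: DF={B3,B6,B7}
  B3: DF={B1,B6,B7,B8,B9}
  B4: DF={B6}
  B5: DF={B6,B7,B9}
  B6: DF={B8,B9}
  B7: DF=∅
  B8: DF={B9}
  B9: DF=∅

φ for h: defs {B3}
  DF⁺ = {B1,B6,B7,B8,B9}

Answer: ["B1", "B6", "B7", "B8", "B9"]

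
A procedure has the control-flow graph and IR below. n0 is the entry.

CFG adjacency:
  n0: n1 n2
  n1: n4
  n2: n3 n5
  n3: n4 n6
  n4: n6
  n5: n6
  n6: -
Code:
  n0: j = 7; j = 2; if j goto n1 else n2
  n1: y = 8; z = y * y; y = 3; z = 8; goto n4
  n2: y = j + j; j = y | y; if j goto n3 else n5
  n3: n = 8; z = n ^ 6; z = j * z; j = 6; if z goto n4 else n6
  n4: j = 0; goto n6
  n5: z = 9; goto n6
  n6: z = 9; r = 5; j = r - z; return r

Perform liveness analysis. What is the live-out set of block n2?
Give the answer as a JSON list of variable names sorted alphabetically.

Answer: ["j"]

Analysis:
def/use:
  n0: def={j} ue=∅
  n1: def={y,z} ue=∅
  n2: def={j,y} ue={j}
  n3: def={j,n,z} ue={j}
  n4: def={j} ue=∅
  n5: def={z} ue=∅
  n6: def={j,r,z} ue=∅

Backward fixpoint:
  n0 li=∅ lo={j}
  n1 li=∅ lo=∅
  n2 li={j} lo={j}
  n3 li={j} lo=∅
  n4 li=∅ lo=∅
  n5 li=∅ lo=∅
  n6 li=∅ lo=∅

live-out(n2) = ["j"]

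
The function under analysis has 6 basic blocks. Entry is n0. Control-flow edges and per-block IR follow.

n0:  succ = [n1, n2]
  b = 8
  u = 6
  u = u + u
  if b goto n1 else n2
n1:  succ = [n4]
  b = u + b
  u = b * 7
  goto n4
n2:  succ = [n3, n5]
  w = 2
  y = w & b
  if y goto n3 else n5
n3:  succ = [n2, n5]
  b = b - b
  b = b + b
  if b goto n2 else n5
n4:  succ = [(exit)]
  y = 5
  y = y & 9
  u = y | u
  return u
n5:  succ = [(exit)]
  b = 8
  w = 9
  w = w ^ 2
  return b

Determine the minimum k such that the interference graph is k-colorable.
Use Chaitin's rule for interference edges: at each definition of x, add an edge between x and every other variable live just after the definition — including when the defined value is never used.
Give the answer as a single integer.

Block summaries:
  n0 def {b,u} use ∅
  n1 def {b,u} use {b,u}
  n2 def {w,y} use {b}
  n3 def {b} use {b}
  n4 def {u,y} use {u}
  n5 def {b,w} use ∅

Backward fixpoint:
  live n0: ∅→{b,u}
  live n1: {b,u}→{u}
  live n2: {b}→{b}
  live n3: {b}→{b}
  live n4: {u}→∅
  live n5: ∅→∅

Conflict graph:
  b: {u,w,y}
  u: {b,y}
  w: {b}
  y: {b,u}

Registers:
  lower bound: {b,u,y} mutually conflict ⇒ χ ≥ 3
  assign b→r0 u→r1 w→r1 y→r2 — no edge inside a register ⇒ χ ≤ 3
  χ = 3

Answer: 3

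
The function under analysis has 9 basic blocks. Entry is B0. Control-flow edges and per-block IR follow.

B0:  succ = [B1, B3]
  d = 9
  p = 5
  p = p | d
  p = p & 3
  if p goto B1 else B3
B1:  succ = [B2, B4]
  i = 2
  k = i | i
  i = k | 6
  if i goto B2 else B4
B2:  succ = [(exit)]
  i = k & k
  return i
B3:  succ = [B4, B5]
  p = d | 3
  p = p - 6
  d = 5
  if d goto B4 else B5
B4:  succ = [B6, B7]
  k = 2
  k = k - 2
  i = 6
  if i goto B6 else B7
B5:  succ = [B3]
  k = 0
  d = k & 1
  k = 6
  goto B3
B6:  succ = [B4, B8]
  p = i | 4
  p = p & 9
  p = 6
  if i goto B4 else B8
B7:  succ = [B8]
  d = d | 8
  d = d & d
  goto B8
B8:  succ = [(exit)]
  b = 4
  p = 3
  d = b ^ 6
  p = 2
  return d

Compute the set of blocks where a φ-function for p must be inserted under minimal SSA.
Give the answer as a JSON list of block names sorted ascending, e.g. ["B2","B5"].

Answer: ["B3", "B4", "B8"]

Derivation:
idom tree: B1←B0 B2←B1 B3←B0 B4←B0 B5←B3 B6←B4 B7←B4 B8←B4
Join-block Dom:
  B3: preds {B0,B5}: {B0} ∩ {B0,B3,B5} = {B0}; idom=B0
  B4: preds {B1,B3,B6}: {B0,B1} ∩ {B0,B3} ∩ {B0,B4,B6} = {B0}; idom=B0
  B8: preds {B6,B7}: {B0,B4,B6} ∩ {B0,B4,B7} = {B0,B4}; idom=B4

Frontier:
  B3←B0: walk · to B0
  B3←B5: walk B5→B3 to B0
  B4←B1: walk B1 to B0
  B4←B3: walk B3 to B0
  B4←B6: walk B6→B4 to B0
  B8←B6: walk B6 to B4
  B8←B7: walk B7 to B4
  B0: DF=∅
  B1: DF={B4}
  B2: DF=∅
  B3: DF={B3,B4}
  B4: DF={B4}
  B5: DF={B3}
  B6: DF={B4,B8}
  B7: DF={B8}
  B8: DF=∅

φ for p: defs {B0,B3,B6,B8}
  DF⁺ = {B3,B4,B8}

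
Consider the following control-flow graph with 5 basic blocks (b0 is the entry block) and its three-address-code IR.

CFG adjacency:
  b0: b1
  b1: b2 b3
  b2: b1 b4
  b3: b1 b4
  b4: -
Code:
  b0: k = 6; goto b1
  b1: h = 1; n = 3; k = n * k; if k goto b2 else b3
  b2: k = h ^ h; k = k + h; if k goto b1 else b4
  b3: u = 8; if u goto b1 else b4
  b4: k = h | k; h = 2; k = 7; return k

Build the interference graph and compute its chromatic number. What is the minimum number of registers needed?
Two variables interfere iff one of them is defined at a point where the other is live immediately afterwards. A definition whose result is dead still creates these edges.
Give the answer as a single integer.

Per-block:
  b0 def {k} use ∅
  b1 def {h,k,n} use {k}
  b2 def {k} use {h}
  b3 def {u} use ∅
  b4 def {h,k} use {h,k}

Live sets:
  b0 li=∅ lo={k}
  b1 li={k} lo={h,k}
  b2 li={h} lo={h,k}
  b3 li={h,k} lo={h,k}
  b4 li={h,k} lo=∅

Conflict graph:
  h: {k,n,u}
  k: {h,n,u}
  n: {h,k}
  u: {h,k}

Registers:
  clique {h,k,n} ⇒ need ≥ 3
  3-colouring: r0={h}  r1={k}  r2={n,u}
  χ = 3

Answer: 3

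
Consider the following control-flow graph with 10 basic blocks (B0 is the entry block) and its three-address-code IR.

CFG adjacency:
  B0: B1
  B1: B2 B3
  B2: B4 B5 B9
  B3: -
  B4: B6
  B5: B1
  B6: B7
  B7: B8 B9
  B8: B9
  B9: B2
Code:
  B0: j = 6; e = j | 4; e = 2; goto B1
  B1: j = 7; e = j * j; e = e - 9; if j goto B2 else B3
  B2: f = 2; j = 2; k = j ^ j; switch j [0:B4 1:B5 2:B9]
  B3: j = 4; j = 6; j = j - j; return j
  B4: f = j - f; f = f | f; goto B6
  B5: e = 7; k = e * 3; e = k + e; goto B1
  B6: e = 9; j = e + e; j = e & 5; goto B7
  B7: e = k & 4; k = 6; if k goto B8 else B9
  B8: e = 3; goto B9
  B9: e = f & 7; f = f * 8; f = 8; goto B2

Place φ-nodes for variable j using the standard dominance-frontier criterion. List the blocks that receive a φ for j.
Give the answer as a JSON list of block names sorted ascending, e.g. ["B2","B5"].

Answer: ["B1", "B2", "B9"]

Working:
idom tree: B1←B0 B2←B1 B3←B1 B4←B2 B5←B2 B6←B4 B7←B6 B8←B7 B9←B2
Join-block Dom:
  B1: preds {B0,B5}: {B0} ∩ {B0,B1,B2,B5} = {B0}; idom=B0
  B2: preds {B1,B9}: {B0,B1} ∩ {B0,B1,B2,B9} = {B0,B1}; idom=B1
  B9: preds {B2,B7,B8}: {B0,B1,B2} ∩ {B0,B1,B2,B4,B6,B7} ∩ {B0,B1,B2,B4,B6,B7,B8} = {B0,B1,B2}; idom=B2

Frontier:
  B1←B0: walk · to B0
  B1←B5: walk B5→B2→B1 to B0
  B2←B1: walk · to B1
  B2←B9: walk B9→B2 to B1
  B9←B2: walk · to B2
  B9←B7: walk B7→B6→B4 to B2
  B9←B8: walk B8→B7→B6→B4 to B2
  B0 → ∅
  B1 → {B1}
  B2 → {B1,B2}
  B3 → ∅
  B4 → {B9}
  B5 → {B1}
  B6 → {B9}
  B7 → {B9}
  B8 → {B9}
  B9 → {B2}

φ for j: defs {B0,B1,B2,B3,B6}
  DF⁺ = {B1,B2,B9}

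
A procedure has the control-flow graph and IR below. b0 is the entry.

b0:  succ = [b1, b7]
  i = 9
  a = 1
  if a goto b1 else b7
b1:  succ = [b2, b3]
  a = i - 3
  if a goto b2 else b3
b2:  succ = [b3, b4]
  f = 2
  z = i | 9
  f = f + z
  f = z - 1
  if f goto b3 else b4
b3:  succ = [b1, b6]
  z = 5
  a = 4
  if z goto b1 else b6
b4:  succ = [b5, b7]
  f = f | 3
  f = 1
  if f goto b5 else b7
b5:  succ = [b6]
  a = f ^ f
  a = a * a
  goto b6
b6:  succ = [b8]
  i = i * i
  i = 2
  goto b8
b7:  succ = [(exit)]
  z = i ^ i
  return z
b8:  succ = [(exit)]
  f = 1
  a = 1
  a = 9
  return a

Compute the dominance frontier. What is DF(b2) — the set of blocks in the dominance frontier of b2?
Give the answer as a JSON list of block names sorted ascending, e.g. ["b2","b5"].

Answer: ["b3", "b6", "b7"]

Derivation:
idom tree: b1←b0 b2←b1 b3←b1 b4←b2 b5←b4 b6←b1 b7←b0 b8←b6
Dom at joins:
  b1: preds {b0,b3}: {b0} ∩ {b0,b1,b3} = {b0}; idom=b0
  b3: preds {b1,b2}: {b0,b1} ∩ {b0,b1,b2} = {b0,b1}; idom=b1
  b6: preds {b3,b5}: {b0,b1,b3} ∩ {b0,b1,b2,b4,b5} = {b0,b1}; idom=b1
  b7: preds {b0,b4}: {b0} ∩ {b0,b1,b2,b4} = {b0}; idom=b0

DF derivation:
  b1←b0: walk · to b0
  b1←b3: walk b3→b1 to b0
  b3←b1: walk · to b1
  b3←b2: walk b2 to b1
  b6←b3: walk b3 to b1
  b6←b5: walk b5→b4→b2 to b1
  b7←b0: walk · to b0
  b7←b4: walk b4→b2→b1 to b0
  b0 → ∅
  b1 → {b1,b7}
  b2 → {b3,b6,b7}
  b3 → {b1,b6}
  b4 → {b6,b7}
  b5 → {b6}
  b6 → ∅
  b7 → ∅
  b8 → ∅

DF(b2) = ["b3", "b6", "b7"]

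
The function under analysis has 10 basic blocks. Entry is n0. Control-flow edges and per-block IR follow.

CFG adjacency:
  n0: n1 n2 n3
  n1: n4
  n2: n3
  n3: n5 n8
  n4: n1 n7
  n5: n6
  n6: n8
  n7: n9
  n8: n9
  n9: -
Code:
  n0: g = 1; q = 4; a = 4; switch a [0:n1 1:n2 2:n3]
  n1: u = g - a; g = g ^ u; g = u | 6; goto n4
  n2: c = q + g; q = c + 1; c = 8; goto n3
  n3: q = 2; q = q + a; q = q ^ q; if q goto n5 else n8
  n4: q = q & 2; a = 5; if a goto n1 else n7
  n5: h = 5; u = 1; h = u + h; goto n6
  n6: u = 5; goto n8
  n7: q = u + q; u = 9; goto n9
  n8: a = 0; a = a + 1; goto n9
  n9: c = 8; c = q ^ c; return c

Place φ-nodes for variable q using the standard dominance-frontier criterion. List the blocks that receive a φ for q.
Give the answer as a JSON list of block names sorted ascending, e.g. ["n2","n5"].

idom tree: n1←n0 n2←n0 n3←n0 n4←n1 n5←n3 n6←n5 n7←n4 n8←n3 n9←n0
Join-block Dom:
  n1: preds {n0,n4}: {n0} ∩ {n0,n1,n4} = {n0}; idom=n0
  n3: preds {n0,n2}: {n0} ∩ {n0,n2} = {n0}; idom=n0
  n8: preds {n3,n6}: {n0,n3} ∩ {n0,n3,n5,n6} = {n0,n3}; idom=n3
  n9: preds {n7,n8}: {n0,n1,n4,n7} ∩ {n0,n3,n8} = {n0}; idom=n0

DF walk-up:
  n1←n0: walk · to n0
  n1←n4: walk n4→n1 to n0
  n3←n0: walk · to n0
  n3←n2: walk n2 to n0
  n8←n3: walk · to n3
  n8←n6: walk n6→n5 to n3
  n9←n7: walk n7→n4→n1 to n0
  n9←n8: walk n8→n3 to n0
  n0 → ∅
  n1 → {n1,n9}
  n2 → {n3}
  n3 → {n9}
  n4 → {n1,n9}
  n5 → {n8}
  n6 → {n8}
  n7 → {n9}
  n8 → {n9}
  n9 → ∅

φ for q: defs {n0,n2,n3,n4,n7}
  DF⁺ = {n1,n3,n9}

Answer: ["n1", "n3", "n9"]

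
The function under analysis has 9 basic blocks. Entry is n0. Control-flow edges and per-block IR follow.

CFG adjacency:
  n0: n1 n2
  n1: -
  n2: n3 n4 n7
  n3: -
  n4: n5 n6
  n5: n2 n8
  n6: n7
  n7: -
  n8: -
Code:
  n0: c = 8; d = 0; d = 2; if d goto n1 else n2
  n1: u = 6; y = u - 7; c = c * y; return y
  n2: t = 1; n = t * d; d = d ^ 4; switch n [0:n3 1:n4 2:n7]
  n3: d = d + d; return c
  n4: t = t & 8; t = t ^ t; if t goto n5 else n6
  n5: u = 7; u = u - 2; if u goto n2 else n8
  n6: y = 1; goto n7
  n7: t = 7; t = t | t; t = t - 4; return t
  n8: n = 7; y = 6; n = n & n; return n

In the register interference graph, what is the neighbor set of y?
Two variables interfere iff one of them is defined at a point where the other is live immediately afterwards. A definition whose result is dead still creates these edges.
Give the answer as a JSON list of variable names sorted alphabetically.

Answer: ["c", "n"]

Derivation:
Per-block:
  n0 def {c,d} use ∅
  n1 def {c,u,y} use {c}
  n2 def {d,n,t} use {d}
  n3 def {d} use {c,d}
  n4 def {t} use {t}
  n5 def {u} use ∅
  n6 def {y} use ∅
  n7 def {t} use ∅
  n8 def {n,y} use ∅

Liveness:
  n0 li=∅ lo={c,d}
  n1 li={c} lo=∅
  n2 li={c,d} lo={c,d,t}
  n3 li={c,d} lo=∅
  n4 li={c,d,t} lo={c,d}
  n5 li={c,d} lo={c,d}
  n6 li=∅ lo=∅
  n7 li=∅ lo=∅
  n8 li=∅ lo=∅

Conflict graph:
  c: {d,n,t,u,y}
  d: {c,n,t,u}
  n: {c,d,t,y}
  t: {c,d,n}
  u: {c,d}
  y: {c,n}

N(y) = ["c", "n"]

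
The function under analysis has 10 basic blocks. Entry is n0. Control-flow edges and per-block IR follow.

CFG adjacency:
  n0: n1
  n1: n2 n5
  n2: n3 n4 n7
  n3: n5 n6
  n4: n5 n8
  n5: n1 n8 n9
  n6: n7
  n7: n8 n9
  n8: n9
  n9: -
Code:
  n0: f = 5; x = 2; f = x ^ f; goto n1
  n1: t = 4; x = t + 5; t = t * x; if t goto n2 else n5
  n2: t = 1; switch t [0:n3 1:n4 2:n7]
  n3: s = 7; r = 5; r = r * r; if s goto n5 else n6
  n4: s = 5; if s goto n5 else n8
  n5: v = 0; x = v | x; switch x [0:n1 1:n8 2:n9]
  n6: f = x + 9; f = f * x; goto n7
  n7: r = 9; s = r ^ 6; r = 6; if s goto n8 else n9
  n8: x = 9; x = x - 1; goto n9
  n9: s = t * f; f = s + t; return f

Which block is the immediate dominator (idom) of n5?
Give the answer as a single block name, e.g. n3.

idom tree: n1←n0 n2←n1 n3←n2 n4←n2 n5←n1 n6←n3 n7←n2 n8←n1 n9←n1
Dom at joins:
  n1: preds {n0,n5}: {n0} ∩ {n0,n1,n5} = {n0}; idom=n0
  n5: preds {n1,n3,n4}: {n0,n1} ∩ {n0,n1,n2,n3} ∩ {n0,n1,n2,n4} = {n0,n1}; idom=n1
  n7: preds {n2,n6}: {n0,n1,n2} ∩ {n0,n1,n2,n3,n6} = {n0,n1,n2}; idom=n2
  n8: preds {n4,n5,n7}: {n0,n1,n2,n4} ∩ {n0,n1,n5} ∩ {n0,n1,n2,n7} = {n0,n1}; idom=n1
  n9: preds {n5,n7,n8}: {n0,n1,n5} ∩ {n0,n1,n2,n7} ∩ {n0,n1,n8} = {n0,n1}; idom=n1

idom(n5) = n1

Answer: n1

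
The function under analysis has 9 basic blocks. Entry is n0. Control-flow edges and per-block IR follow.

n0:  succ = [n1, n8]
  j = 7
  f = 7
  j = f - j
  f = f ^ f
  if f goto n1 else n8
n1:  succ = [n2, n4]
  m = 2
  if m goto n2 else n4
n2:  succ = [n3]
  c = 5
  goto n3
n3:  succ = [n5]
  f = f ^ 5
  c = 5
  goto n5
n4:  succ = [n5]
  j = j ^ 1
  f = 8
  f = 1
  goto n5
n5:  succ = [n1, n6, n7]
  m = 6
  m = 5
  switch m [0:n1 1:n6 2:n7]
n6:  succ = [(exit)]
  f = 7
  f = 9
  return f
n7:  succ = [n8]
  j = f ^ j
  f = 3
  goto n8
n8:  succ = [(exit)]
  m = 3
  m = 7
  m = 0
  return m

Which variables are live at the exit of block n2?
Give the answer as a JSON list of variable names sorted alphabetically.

Answer: ["f", "j"]

Working:
Per-block:
  n0 def {f,j} use ∅
  n1 def {m} use ∅
  n2 def {c} use ∅
  n3 def {c,f} use {f}
  n4 def {f,j} use {j}
  n5 def {m} use ∅
  n6 def {f} use ∅
  n7 def {f,j} use {f,j}
  n8 def {m} use ∅

Liveness:
  live n0: ∅→{f,j}
  live n1: {f,j}→{f,j}
  live n2: {f,j}→{f,j}
  live n3: {f,j}→{f,j}
  live n4: {j}→{f,j}
  live n5: {f,j}→{f,j}
  live n6: ∅→∅
  live n7: {f,j}→∅
  live n8: ∅→∅

live-out(n2) = ["f", "j"]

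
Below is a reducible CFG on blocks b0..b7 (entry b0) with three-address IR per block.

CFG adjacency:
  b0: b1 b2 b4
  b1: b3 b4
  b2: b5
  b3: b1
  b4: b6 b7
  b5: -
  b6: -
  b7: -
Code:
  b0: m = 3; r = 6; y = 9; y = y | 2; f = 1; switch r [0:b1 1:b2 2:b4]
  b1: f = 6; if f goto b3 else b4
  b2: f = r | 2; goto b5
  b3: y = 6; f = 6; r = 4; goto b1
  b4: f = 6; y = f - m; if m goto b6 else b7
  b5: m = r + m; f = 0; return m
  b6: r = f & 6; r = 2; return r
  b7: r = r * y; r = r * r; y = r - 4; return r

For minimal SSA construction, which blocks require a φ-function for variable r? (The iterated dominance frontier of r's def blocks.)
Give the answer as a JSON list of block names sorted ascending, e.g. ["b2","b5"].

Answer: ["b1", "b4"]

Working:
idom tree: b1←b0 b2←b0 b3←b1 b4←b0 b5←b2 b6←b4 b7←b4
Dom∩ at merges:
  b1: preds {b0,b3}: {b0} ∩ {b0,b1,b3} = {b0}; idom=b0
  b4: preds {b0,b1}: {b0} ∩ {b0,b1} = {b0}; idom=b0

Frontier:
  join b1 pred b0: · stop@b0
  join b1 pred b3: b3→b1 stop@b0
  join b4 pred b0: · stop@b0
  join b4 pred b1: b1 stop@b0
  b0: DF=∅
  b1: DF={b1,b4}
  b2: DF=∅
  b3: DF={b1}
  b4: DF=∅
  b5: DF=∅
  b6: DF=∅
  b7: DF=∅

φ for r: defs {b0,b3,b6,b7}
  DF⁺ = {b1,b4}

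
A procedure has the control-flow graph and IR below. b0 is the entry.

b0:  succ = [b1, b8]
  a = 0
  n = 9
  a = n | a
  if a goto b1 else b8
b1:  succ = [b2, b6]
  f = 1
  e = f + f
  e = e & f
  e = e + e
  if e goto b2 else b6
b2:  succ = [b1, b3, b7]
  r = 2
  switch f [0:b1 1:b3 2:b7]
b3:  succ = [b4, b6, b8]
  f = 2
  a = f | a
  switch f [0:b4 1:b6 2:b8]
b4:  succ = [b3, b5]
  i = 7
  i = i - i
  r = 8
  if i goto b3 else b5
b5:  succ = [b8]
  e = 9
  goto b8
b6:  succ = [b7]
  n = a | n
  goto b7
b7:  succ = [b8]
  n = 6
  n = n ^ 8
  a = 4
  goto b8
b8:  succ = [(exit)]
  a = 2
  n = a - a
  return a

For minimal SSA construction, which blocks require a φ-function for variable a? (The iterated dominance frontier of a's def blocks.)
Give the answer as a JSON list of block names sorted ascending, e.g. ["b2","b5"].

idom tree: b1←b0 b2←b1 b3←b2 b4←b3 b5←b4 b6←b1 b7←b1 b8←b0
Dom∩ at merges:
  b1: preds {b0,b2}: {b0} ∩ {b0,b1,b2} = {b0}; idom=b0
  b3: preds {b2,b4}: {b0,b1,b2} ∩ {b0,b1,b2,b3,b4} = {b0,b1,b2}; idom=b2
  b6: preds {b1,b3}: {b0,b1} ∩ {b0,b1,b2,b3} = {b0,b1}; idom=b1
  b7: preds {b2,b6}: {b0,b1,b2} ∩ {b0,b1,b6} = {b0,b1}; idom=b1
  b8: preds {b0,b3,b5,b7}: {b0} ∩ {b0,b1,b2,b3} ∩ {b0,b1,b2,b3,b4,b5} ∩ {b0,b1,b7} = {b0}; idom=b0

DF derivation:
  join b1 pred b0: · stop@b0
  join b1 pred b2: b2→b1 stop@b0
  join b3 pred b2: · stop@b2
  join b3 pred b4: b4→b3 stop@b2
  join b6 pred b1: · stop@b1
  join b6 pred b3: b3→b2 stop@b1
  join b7 pred b2: b2 stop@b1
  join b7 pred b6: b6 stop@b1
  join b8 pred b0: · stop@b0
  join b8 pred b3: b3→b2→b1 stop@b0
  join b8 pred b5: b5→b4→b3→b2→b1 stop@b0
  join b8 pred b7: b7→b1 stop@b0
  b0: DF=∅
  b1: DF={b1,b8}
  b2: DF={b1,b6,b7,b8}
  b3: DF={b3,b6,b8}
  b4: DF={b3,b8}
  b5: DF={b8}
  b6: DF={b7}
  b7: DF={b8}
  b8: DF=∅

φ for a: defs {b0,b3,b7,b8}
  DF⁺ = {b3,b6,b7,b8}

Answer: ["b3", "b6", "b7", "b8"]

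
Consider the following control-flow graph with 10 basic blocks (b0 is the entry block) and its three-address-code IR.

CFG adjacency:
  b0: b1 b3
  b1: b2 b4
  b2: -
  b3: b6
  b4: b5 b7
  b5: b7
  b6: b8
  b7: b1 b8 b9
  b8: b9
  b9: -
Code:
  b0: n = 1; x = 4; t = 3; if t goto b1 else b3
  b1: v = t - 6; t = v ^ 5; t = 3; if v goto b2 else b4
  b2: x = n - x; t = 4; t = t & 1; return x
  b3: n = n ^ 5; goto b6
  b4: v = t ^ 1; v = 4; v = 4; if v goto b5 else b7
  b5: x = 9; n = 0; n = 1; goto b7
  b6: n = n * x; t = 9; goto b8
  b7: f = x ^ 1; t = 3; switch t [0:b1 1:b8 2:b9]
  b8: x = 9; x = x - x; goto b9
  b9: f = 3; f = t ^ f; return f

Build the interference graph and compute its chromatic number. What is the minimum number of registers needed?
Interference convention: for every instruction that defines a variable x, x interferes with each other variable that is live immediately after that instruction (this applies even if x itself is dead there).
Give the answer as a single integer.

Answer: 4

Working:
def/use:
  b0: {n,t,x} / ∅
  b1: {t,v} / {t}
  b2: {t,x} / {n,x}
  b3: {n} / {n}
  b4: {v} / {t}
  b5: {n,x} / ∅
  b6: {n,t} / {n,x}
  b7: {f,t} / {x}
  b8: {x} / ∅
  b9: {f} / {t}

Live sets:
  live b0: ∅→{n,t,x}
  live b1: {n,t,x}→{n,t,x}
  live b2: {n,x}→∅
  live b3: {n,x}→{n,x}
  live b4: {n,t,x}→{n,x}
  live b5: ∅→{n,x}
  live b6: {n,x}→{t}
  live b7: {n,x}→{n,t,x}
  live b8: {t}→{t}
  live b9: {t}→∅

Interference:
  f↔{n,t,x}
  n↔{f,t,v,x}
  t↔{f,n,v,x}
  v↔{n,t,x}
  x↔{f,n,t,v}

Colouring:
  lower bound: {f,n,t,x} mutually conflict ⇒ χ ≥ 4
  4-colouring: c0={n}  c1={t}  c2={x}  c3={f,v}
  χ = 4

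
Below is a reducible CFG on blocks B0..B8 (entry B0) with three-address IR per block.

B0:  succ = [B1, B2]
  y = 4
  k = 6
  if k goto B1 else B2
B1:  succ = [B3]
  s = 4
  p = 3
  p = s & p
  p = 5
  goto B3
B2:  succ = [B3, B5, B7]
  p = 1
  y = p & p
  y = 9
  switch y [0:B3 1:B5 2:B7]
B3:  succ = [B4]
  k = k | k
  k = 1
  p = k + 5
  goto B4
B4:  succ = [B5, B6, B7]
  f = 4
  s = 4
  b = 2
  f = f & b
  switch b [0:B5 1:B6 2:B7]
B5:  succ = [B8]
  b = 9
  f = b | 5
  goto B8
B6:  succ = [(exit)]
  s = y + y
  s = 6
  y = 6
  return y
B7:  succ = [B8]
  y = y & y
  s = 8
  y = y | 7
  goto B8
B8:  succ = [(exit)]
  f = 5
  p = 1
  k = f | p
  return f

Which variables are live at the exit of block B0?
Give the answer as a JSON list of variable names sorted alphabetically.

Answer: ["k", "y"]

Analysis:
Per-block:
  B0: {k,y} / ∅
  B1: {p,s} / ∅
  B2: {p,y} / ∅
  B3: {k,p} / {k}
  B4: {b,f,s} / ∅
  B5: {b,f} / ∅
  B6: {s,y} / {y}
  B7: {s,y} / {y}
  B8: {f,k,p} / ∅

Backward fixpoint:
  live B0: ∅→{k,y}
  live B1: {k,y}→{k,y}
  live B2: {k}→{k,y}
  live B3: {k,y}→{y}
  live B4: {y}→{y}
  live B5: ∅→∅
  live B6: {y}→∅
  live B7: {y}→∅
  live B8: ∅→∅

live-out(B0) = ["k", "y"]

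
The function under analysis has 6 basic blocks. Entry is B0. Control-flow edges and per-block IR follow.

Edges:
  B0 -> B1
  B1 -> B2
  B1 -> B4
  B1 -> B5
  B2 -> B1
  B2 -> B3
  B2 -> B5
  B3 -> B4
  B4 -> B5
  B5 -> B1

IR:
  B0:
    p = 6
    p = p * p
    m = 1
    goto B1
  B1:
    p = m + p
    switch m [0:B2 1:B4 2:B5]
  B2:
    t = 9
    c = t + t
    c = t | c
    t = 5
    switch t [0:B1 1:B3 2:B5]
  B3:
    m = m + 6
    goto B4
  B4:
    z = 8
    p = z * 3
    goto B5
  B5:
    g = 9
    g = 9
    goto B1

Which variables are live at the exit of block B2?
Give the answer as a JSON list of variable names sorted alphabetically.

Answer: ["m", "p"]

Analysis:
def/use:
  B0 def {m,p} use ∅
  B1 def {p} use {m,p}
  B2 def {c,t} use ∅
  B3 def {m} use {m}
  B4 def {p,z} use ∅
  B5 def {g} use ∅

Liveness:
  B0 li=∅ lo={m,p}
  B1 li={m,p} lo={m,p}
  B2 li={m,p} lo={m,p}
  B3 li={m} lo={m}
  B4 li={m} lo={m,p}
  B5 li={m,p} lo={m,p}

live-out(B2) = ["m", "p"]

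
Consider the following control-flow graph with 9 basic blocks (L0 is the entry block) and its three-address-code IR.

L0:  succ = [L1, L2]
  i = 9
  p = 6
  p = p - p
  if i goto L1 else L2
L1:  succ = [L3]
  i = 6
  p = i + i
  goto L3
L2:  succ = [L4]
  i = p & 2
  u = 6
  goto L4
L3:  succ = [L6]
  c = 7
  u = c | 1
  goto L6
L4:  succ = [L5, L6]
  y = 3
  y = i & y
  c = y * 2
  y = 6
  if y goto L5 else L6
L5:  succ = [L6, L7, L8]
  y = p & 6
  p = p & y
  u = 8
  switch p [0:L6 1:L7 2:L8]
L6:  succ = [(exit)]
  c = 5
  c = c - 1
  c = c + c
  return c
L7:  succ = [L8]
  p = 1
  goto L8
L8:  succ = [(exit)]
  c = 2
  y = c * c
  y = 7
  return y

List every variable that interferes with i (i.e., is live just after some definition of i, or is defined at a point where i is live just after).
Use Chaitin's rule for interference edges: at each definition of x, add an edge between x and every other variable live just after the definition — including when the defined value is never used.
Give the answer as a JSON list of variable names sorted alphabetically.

Answer: ["p", "u", "y"]

Derivation:
Per-block:
  L0: {i,p} / ∅
  L1: {i,p} / ∅
  L2: {i,u} / {p}
  L3: {c,u} / ∅
  L4: {c,y} / {i}
  L5: {p,u,y} / {p}
  L6: {c} / ∅
  L7: {p} / ∅
  L8: {c,y} / ∅

Backward fixpoint:
  L0 li=∅ lo={p}
  L1 li=∅ lo=∅
  L2 li={p} lo={i,p}
  L3 li=∅ lo=∅
  L4 li={i,p} lo={p}
  L5 li={p} lo=∅
  L6 li=∅ lo=∅
  L7 li=∅ lo=∅
  L8 li=∅ lo=∅

Conflict graph:
  c: {p}
  i: {p,u,y}
  p: {c,i,u,y}
  u: {i,p}
  y: {i,p}

N(i) = ["p", "u", "y"]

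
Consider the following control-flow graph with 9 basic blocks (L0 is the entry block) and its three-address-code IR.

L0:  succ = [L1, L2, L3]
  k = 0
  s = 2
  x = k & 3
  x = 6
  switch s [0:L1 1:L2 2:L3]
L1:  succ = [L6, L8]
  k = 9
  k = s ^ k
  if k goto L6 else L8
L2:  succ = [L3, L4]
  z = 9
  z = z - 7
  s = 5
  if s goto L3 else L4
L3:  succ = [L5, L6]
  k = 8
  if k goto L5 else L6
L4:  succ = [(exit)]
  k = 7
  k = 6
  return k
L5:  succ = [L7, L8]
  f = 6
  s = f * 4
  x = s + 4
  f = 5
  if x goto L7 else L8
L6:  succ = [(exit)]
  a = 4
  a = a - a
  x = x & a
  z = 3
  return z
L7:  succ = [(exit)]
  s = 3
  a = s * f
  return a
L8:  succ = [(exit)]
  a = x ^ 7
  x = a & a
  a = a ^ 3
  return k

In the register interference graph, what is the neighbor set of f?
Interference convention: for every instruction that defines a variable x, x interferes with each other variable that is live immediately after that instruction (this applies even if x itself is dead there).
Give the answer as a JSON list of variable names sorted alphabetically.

Answer: ["k", "s", "x"]

Derivation:
def/use:
  L0 def {k,s,x} use ∅
  L1 def {k} use {s}
  L2 def {s,z} use ∅
  L3 def {k} use ∅
  L4 def {k} use ∅
  L5 def {f,s,x} use ∅
  L6 def {a,x,z} use {x}
  L7 def {a,s} use {f}
  L8 def {a,x} use {k,x}

Liveness:
  L0 li=∅ lo={s,x}
  L1 li={s,x} lo={k,x}
  L2 li={x} lo={x}
  L3 li={x} lo={k,x}
  L4 li=∅ lo=∅
  L5 li={k} lo={f,k,x}
  L6 li={x} lo=∅
  L7 li={f} lo=∅
  L8 li={k,x} lo=∅

Conflict graph:
  a — {k,x}
  f — {k,s,x}
  k — {a,f,s,x}
  s — {f,k,x}
  x — {a,f,k,s,z}
  z — {x}

N(f) = ["k", "s", "x"]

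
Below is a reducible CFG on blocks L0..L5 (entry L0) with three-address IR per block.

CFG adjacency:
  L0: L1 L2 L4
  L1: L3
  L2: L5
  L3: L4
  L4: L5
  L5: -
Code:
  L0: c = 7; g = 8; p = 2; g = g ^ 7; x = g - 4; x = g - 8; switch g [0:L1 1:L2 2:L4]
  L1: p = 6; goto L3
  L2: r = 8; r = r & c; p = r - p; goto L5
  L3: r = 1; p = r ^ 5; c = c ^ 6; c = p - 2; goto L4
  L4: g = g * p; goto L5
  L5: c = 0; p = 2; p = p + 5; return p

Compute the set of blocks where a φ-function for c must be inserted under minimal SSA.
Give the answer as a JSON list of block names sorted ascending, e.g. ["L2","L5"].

Answer: ["L4", "L5"]

Derivation:
idom tree: L1←L0 L2←L0 L3←L1 L4←L0 L5←L0
Join-block Dom:
  L4: preds {L0,L3}: {L0} ∩ {L0,L1,L3} = {L0}; idom=L0
  L5: preds {L2,L4}: {L0,L2} ∩ {L0,L4} = {L0}; idom=L0

Frontier:
  join L4 pred L0: · stop@L0
  join L4 pred L3: L3→L1 stop@L0
  join L5 pred L2: L2 stop@L0
  join L5 pred L4: L4 stop@L0
  DF(L0)=∅
  DF(L1)={L4}
  DF(L2)={L5}
  DF(L3)={L4}
  DF(L4)={L5}
  DF(L5)=∅

φ for c: defs {L0,L3,L5}
  DF⁺ = {L4,L5}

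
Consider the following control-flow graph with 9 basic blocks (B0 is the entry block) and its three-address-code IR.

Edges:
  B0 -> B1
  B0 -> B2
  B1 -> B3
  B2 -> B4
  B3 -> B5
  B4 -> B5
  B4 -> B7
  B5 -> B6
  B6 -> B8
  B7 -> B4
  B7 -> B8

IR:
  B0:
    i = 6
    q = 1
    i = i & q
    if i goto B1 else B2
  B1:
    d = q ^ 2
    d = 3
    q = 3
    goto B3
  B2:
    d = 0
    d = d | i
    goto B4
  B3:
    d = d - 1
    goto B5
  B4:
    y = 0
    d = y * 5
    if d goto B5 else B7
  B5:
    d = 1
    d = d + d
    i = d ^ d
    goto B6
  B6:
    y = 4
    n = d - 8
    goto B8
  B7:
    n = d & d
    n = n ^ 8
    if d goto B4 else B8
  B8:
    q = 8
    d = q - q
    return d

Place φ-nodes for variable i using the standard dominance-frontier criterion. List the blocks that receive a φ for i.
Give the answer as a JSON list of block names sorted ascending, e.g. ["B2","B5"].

idom tree: B1←B0 B2←B0 B3←B1 B4←B2 B5←B0 B6←B5 B7←B4 B8←B0
Dom∩ at merges:
  B4: preds {B2,B7}: {B0,B2} ∩ {B0,B2,B4,B7} = {B0,B2}; idom=B2
  B5: preds {B3,B4}: {B0,B1,B3} ∩ {B0,B2,B4} = {B0}; idom=B0
  B8: preds {B6,B7}: {B0,B5,B6} ∩ {B0,B2,B4,B7} = {B0}; idom=B0

DF derivation:
  B4←B2: walk · to B2
  B4←B7: walk B7→B4 to B2
  B5←B3: walk B3→B1 to B0
  B5←B4: walk B4→B2 to B0
  B8←B6: walk B6→B5 to B0
  B8←B7: walk B7→B4→B2 to B0
  B0 → ∅
  B1 → {B5}
  B2 → {B5,B8}
  B3 → {B5}
  B4 → {B4,B5,B8}
  B5 → {B8}
  B6 → {B8}
  B7 → {B4,B8}
  B8 → ∅

φ for i: defs {B0,B5}
  DF⁺ = {B8}

Answer: ["B8"]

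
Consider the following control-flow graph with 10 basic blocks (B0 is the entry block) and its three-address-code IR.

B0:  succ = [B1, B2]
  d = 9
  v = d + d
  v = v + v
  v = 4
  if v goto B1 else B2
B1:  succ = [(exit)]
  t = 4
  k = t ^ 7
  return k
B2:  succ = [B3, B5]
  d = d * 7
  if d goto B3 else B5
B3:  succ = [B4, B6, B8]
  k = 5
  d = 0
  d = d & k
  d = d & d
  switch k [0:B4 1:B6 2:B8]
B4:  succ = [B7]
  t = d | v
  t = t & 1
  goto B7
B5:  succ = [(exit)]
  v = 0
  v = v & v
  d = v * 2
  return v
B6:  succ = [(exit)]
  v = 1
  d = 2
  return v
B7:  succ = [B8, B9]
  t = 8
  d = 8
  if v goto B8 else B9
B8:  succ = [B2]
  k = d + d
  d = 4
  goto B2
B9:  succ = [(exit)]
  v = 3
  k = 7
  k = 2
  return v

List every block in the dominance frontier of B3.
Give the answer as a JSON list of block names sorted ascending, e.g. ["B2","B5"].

Answer: ["B2"]

Working:
idom tree: B1←B0 B2←B0 B3←B2 B4←B3 B5←B2 B6←B3 B7←B4 B8←B3 B9←B7
Dom at joins:
  B2: preds {B0,B8}: {B0} ∩ {B0,B2,B3,B8} = {B0}; idom=B0
  B8: preds {B3,B7}: {B0,B2,B3} ∩ {B0,B2,B3,B4,B7} = {B0,B2,B3}; idom=B3

DF derivation:
  B2←B0: walk · to B0
  B2←B8: walk B8→B3→B2 to B0
  B8←B3: walk · to B3
  B8←B7: walk B7→B4 to B3
  DF(B0)=∅
  DF(B1)=∅
  DF(B2)={B2}
  DF(B3)={B2}
  DF(B4)={B8}
  DF(B5)=∅
  DF(B6)=∅
  DF(B7)={B8}
  DF(B8)={B2}
  DF(B9)=∅

DF(B3) = ["B2"]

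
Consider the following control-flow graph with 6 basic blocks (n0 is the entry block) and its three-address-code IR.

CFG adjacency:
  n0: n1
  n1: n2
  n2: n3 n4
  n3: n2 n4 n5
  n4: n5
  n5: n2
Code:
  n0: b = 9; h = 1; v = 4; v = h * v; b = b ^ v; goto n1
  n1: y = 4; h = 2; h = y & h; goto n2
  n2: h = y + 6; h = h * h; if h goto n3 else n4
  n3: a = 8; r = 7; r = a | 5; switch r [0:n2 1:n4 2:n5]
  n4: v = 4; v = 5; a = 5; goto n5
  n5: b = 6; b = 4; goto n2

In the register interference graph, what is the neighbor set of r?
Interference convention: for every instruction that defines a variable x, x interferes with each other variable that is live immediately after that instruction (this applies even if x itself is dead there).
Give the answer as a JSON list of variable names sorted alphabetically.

Per-block:
  n0 def {b,h,v} use ∅
  n1 def {h,y} use ∅
  n2 def {h} use {y}
  n3 def {a,r} use ∅
  n4 def {a,v} use ∅
  n5 def {b} use ∅

Backward fixpoint:
  n0: in=∅ out=∅
  n1: in=∅ out={y}
  n2: in={y} out={y}
  n3: in={y} out={y}
  n4: in={y} out={y}
  n5: in={y} out={y}

Interference:
  a — {r,y}
  b — {h,v,y}
  h — {b,v,y}
  r — {a,y}
  v — {b,h,y}
  y — {a,b,h,r,v}

N(r) = ["a", "y"]

Answer: ["a", "y"]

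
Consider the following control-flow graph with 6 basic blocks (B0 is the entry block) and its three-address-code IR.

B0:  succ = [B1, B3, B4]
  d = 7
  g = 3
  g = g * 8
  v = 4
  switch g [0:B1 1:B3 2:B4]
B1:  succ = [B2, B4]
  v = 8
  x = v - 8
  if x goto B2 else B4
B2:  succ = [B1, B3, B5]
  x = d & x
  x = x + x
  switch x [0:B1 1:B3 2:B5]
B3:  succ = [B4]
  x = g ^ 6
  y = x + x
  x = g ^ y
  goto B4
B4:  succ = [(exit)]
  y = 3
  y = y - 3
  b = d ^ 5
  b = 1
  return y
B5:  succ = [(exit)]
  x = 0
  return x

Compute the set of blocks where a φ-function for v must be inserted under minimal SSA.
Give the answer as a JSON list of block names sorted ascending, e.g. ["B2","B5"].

Answer: ["B1", "B3", "B4"]

Working:
idom tree: B1←B0 B2←B1 B3←B0 B4←B0 B5←B2
Join-block Dom:
  B1: preds {B0,B2}: {B0} ∩ {B0,B1,B2} = {B0}; idom=B0
  B3: preds {B0,B2}: {B0} ∩ {B0,B1,B2} = {B0}; idom=B0
  B4: preds {B0,B1,B3}: {B0} ∩ {B0,B1} ∩ {B0,B3} = {B0}; idom=B0

Frontier:
  join B1 pred B0: · stop@B0
  join B1 pred B2: B2→B1 stop@B0
  join B3 pred B0: · stop@B0
  join B3 pred B2: B2→B1 stop@B0
  join B4 pred B0: · stop@B0
  join B4 pred B1: B1 stop@B0
  join B4 pred B3: B3 stop@B0
  B0: DF=∅
  B1: DF={B1,B3,B4}
  B2: DF={B1,B3}
  B3: DF={B4}
  B4: DF=∅
  B5: DF=∅

φ for v: defs {B0,B1}
  DF⁺ = {B1,B3,B4}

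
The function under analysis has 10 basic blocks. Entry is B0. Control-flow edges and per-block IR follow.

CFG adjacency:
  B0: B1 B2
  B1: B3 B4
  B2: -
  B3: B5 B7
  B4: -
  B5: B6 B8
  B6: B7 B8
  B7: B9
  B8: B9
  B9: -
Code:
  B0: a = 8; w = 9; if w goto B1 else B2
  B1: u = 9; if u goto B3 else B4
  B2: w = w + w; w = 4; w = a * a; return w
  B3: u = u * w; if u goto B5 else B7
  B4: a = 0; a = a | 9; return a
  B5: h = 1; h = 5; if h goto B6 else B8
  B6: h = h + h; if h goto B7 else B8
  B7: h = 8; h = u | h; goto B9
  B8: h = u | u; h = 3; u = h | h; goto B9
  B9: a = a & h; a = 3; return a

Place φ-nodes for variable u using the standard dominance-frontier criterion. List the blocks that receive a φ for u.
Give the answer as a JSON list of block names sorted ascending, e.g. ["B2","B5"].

Answer: ["B9"]

Analysis:
idom tree: B1←B0 B2←B0 B3←B1 B4←B1 B5←B3 B6←B5 B7←B3 B8←B5 B9←B3
Dom∩ at merges:
  B7: preds {B3,B6}: {B0,B1,B3} ∩ {B0,B1,B3,B5,B6} = {B0,B1,B3}; idom=B3
  B8: preds {B5,B6}: {B0,B1,B3,B5} ∩ {B0,B1,B3,B5,B6} = {B0,B1,B3,B5}; idom=B5
  B9: preds {B7,B8}: {B0,B1,B3,B7} ∩ {B0,B1,B3,B5,B8} = {B0,B1,B3}; idom=B3

DF walk-up:
  join B7 pred B3: · stop@B3
  join B7 pred B6: B6→B5 stop@B3
  join B8 pred B5: · stop@B5
  join B8 pred B6: B6 stop@B5
  join B9 pred B7: B7 stop@B3
  join B9 pred B8: B8→B5 stop@B3
  B0 → ∅
  B1 → ∅
  B2 → ∅
  B3 → ∅
  B4 → ∅
  B5 → {B7,B9}
  B6 → {B7,B8}
  B7 → {B9}
  B8 → {B9}
  B9 → ∅

φ for u: defs {B1,B3,B8}
  DF⁺ = {B9}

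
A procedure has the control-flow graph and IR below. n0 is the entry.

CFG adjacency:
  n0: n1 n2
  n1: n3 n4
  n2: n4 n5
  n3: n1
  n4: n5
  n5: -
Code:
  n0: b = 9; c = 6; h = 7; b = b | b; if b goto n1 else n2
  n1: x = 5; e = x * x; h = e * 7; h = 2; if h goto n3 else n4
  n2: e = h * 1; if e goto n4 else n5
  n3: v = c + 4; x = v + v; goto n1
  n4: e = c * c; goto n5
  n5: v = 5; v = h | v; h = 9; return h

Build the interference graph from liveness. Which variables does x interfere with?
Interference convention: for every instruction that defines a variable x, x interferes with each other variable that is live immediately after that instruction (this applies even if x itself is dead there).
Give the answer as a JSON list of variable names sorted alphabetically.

Answer: ["c"]

Analysis:
Block summaries:
  n0 def {b,c,h} use ∅
  n1 def {e,h,x} use ∅
  n2 def {e} use {h}
  n3 def {v,x} use {c}
  n4 def {e} use {c}
  n5 def {h,v} use {h}

Liveness:
  n0: in=∅ out={c,h}
  n1: in={c} out={c,h}
  n2: in={c,h} out={c,h}
  n3: in={c} out={c}
  n4: in={c,h} out={h}
  n5: in={h} out=∅

Interference:
  b↔{c,h}
  c↔{b,e,h,v,x}
  e↔{c,h}
  h↔{b,c,e,v}
  v↔{c,h}
  x↔{c}

N(x) = ["c"]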